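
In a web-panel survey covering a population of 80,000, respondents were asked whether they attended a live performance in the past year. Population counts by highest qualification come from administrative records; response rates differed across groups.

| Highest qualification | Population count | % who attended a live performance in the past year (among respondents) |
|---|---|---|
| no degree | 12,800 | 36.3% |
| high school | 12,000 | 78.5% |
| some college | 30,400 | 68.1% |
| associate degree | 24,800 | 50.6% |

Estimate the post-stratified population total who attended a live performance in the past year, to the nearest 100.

47,300

Apply each group's respondent rate to its population count:
  no degree: 12,800 × 36.3% = 4646.4
  high school: 12,000 × 78.5% = 9420
  some college: 30,400 × 68.1% = 20702.4
  associate degree: 24,800 × 50.6% = 12548.8
Estimated total = 47317.6 → 47,300.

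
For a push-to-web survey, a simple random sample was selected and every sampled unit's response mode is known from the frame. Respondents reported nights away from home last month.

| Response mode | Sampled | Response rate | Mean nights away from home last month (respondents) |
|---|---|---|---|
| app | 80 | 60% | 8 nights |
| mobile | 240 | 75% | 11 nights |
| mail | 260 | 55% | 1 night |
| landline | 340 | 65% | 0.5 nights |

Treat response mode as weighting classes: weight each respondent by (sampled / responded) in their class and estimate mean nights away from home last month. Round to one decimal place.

Inverse-response-rate weighting restores each class to its sampled count, so class totals weight by n_sampled:
  app: 80 × 8 = 640
  mobile: 240 × 11 = 2640
  mail: 260 × 1 = 260
  landline: 340 × 0.5 = 170
Adjusted estimate = 3710 / 920 = 4.03261 → 4.0.

4.0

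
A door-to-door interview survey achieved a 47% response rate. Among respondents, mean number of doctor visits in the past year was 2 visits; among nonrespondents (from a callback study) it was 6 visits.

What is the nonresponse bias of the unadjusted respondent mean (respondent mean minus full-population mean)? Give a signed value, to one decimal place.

-2.1

Nonresponse fraction = 1 − 0.47 = 0.53.
Bias = (nonresponse fraction) × (respondent mean − nonrespondent mean)
     = 0.53 × (2 − 6) = 0.53 × -4 = -2.12.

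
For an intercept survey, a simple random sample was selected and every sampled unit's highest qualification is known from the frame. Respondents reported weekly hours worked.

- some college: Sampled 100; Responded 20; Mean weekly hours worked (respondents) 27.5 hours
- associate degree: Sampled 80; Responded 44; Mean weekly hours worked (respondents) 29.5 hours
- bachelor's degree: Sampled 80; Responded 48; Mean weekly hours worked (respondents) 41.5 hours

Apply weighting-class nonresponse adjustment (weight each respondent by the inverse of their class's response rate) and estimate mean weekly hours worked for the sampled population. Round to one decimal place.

Response rates by class: some college 20/100 = 20%, associate degree 44/80 = 55%, bachelor's degree 48/80 = 60%.
Inverse-response-rate weighting restores each class to its sampled count, so class totals weight by n_sampled:
  some college: 100 × 27.5 = 2750
  associate degree: 80 × 29.5 = 2360
  bachelor's degree: 80 × 41.5 = 3320
Adjusted estimate = 8430 / 260 = 32.4231 → 32.4.

32.4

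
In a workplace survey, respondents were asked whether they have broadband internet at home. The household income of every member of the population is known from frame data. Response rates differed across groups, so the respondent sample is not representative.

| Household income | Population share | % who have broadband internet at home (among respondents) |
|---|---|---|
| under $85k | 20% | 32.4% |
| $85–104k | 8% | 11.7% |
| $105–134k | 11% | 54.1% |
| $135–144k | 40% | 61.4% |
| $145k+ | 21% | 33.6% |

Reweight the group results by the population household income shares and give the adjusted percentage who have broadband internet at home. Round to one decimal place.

Each cell contributes population-share × respondent value:
  under $85k: 0.2 × 32.4 = 6.48
  $85–104k: 0.08 × 11.7 = 0.936
  $105–134k: 0.11 × 54.1 = 5.951
  $135–144k: 0.4 × 61.4 = 24.56
  $145k+: 0.21 × 33.6 = 7.056
Post-stratified estimate = 44.983 → 45.0%.

45.0%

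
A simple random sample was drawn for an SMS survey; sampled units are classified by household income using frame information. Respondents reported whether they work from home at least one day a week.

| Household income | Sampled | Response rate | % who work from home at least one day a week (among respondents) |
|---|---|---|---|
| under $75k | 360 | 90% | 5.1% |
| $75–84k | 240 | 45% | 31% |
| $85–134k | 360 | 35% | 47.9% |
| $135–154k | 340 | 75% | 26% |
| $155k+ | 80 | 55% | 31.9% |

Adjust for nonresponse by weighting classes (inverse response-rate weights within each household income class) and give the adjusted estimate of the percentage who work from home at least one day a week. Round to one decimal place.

27.5%

With weight = n_sampled/n_responded per class, the weighted class total is n_sampled:
  under $75k: 360 × 5.1 = 1836
  $75–84k: 240 × 31 = 7440
  $85–134k: 360 × 47.9 = 17,244
  $135–154k: 340 × 26 = 8840
  $155k+: 80 × 31.9 = 2552
Adjusted estimate = 37,912 / 1,380 = 27.4725 → 27.5%.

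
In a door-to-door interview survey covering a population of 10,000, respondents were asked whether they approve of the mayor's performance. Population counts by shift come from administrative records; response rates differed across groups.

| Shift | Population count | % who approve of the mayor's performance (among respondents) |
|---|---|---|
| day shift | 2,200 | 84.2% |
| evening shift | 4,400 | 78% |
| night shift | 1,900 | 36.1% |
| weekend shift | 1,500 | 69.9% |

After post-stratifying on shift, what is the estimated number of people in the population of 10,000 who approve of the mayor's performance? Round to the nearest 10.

7,020

Apply each group's respondent rate to its population count:
  day shift: 2,200 × 84.2% = 1852.4
  evening shift: 4,400 × 78% = 3432
  night shift: 1,900 × 36.1% = 685.9
  weekend shift: 1,500 × 69.9% = 1048.5
Estimated total = 7018.8 → 7,020.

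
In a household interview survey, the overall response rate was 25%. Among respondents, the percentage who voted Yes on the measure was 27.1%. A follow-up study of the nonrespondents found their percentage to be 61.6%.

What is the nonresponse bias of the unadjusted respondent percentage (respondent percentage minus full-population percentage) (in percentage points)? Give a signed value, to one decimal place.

Nonresponse fraction = 1 − 0.25 = 0.75.
Bias = (nonresponse fraction) × (respondent percentage − nonrespondent percentage)
     = 0.75 × (27.1 − 61.6) = 0.75 × -34.5 = -25.875.

-25.9 percentage points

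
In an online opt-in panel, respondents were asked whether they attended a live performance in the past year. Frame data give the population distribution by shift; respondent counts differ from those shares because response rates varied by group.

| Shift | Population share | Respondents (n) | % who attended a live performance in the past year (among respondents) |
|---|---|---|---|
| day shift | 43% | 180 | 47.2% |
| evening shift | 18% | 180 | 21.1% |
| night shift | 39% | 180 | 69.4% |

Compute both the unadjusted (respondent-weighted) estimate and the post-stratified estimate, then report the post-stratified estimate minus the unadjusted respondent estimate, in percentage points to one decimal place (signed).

+5.3 percentage points

Naive respondent-only estimate (weights = respondent counts):
  (180/540)×47.2 + (180/540)×21.1 + (180/540)×69.4 = 45.9%
Post-stratified estimate weights by population shares:
  0.43×47.2 + 0.18×21.1 + 0.39×69.4 = 51.16%
Difference = 51.16 − 45.9 = 5.26 pp.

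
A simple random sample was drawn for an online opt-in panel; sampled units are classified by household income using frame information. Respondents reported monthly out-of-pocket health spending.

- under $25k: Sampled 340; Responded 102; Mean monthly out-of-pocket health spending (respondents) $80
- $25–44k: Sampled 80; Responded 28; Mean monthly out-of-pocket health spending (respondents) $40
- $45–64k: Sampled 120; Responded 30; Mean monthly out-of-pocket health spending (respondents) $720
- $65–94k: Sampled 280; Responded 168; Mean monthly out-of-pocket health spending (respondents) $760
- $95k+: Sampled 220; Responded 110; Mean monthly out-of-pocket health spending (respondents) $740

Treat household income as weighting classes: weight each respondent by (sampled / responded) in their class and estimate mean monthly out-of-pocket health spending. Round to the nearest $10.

$470

Response rates by class: under $25k 102/340 = 30%, $25–44k 28/80 = 35%, $45–64k 30/120 = 25%, $65–94k 168/280 = 60%, $95k+ 110/220 = 50%.
With weight = n_sampled/n_responded per class, the weighted class total is n_sampled:
  under $25k: 340 × 80 = 27,200
  $25–44k: 80 × 40 = 3200
  $45–64k: 120 × 720 = 86,400
  $65–94k: 280 × 760 = 212,800
  $95k+: 220 × 740 = 162,800
Adjusted estimate = 492,400 / 1,040 = 473.462 → $470.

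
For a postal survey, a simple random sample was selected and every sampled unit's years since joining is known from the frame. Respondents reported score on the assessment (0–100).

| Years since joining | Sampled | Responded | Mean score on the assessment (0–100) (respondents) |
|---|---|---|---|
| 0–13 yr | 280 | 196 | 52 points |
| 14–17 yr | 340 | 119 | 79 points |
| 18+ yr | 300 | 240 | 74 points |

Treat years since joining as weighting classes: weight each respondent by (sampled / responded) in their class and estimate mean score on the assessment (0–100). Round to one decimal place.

Class response rates: 0–13 yr 196/280 = 70%, 14–17 yr 119/340 = 35%, 18+ yr 240/300 = 80%.
With weight = n_sampled/n_responded per class, the weighted class total is n_sampled:
  0–13 yr: 280 × 52 = 14,560
  14–17 yr: 340 × 79 = 26,860
  18+ yr: 300 × 74 = 22,200
Adjusted estimate = 63,620 / 920 = 69.1522 → 69.2.

69.2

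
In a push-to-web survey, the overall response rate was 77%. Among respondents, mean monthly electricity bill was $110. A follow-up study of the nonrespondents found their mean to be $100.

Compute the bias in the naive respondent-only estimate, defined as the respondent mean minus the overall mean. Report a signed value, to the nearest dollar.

Nonresponse fraction = 1 − 0.77 = 0.23.
Bias = (nonresponse fraction) × (respondent mean − nonrespondent mean)
     = 0.23 × (110 − 100) = 0.23 × 10 = 2.3.

+$2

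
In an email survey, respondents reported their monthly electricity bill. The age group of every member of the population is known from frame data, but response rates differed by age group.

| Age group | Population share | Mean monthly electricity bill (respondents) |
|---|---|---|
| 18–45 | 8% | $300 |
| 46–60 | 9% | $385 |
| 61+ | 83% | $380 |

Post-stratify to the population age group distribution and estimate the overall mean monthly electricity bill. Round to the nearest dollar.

Each cell contributes population-share × respondent value:
  18–45: 0.08 × 300 = 24
  46–60: 0.09 × 385 = 34.65
  61+: 0.83 × 380 = 315.4
Post-stratified estimate = 374.05 → $374.

$374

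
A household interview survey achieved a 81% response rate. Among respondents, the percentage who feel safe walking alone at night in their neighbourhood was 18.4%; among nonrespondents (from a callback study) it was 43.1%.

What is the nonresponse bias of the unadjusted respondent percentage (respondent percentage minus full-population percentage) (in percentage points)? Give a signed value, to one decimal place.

Nonresponse fraction = 1 − 0.81 = 0.19.
Bias = (nonresponse fraction) × (respondent percentage − nonrespondent percentage)
     = 0.19 × (18.4 − 43.1) = 0.19 × -24.7 = -4.693.

-4.7 percentage points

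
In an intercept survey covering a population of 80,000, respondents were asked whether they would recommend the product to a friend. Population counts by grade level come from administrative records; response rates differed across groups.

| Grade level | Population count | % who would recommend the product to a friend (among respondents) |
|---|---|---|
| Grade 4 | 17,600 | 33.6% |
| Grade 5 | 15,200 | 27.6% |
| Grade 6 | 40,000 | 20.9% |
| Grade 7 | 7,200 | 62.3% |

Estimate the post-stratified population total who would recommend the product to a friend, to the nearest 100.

23,000

Each cell contributes its population count × the respondent rate:
  Grade 4: 17,600 × 33.6% = 5913.6
  Grade 5: 15,200 × 27.6% = 4195.2
  Grade 6: 40,000 × 20.9% = 8360
  Grade 7: 7,200 × 62.3% = 4485.6
Estimated total = 22954.4 → 23,000.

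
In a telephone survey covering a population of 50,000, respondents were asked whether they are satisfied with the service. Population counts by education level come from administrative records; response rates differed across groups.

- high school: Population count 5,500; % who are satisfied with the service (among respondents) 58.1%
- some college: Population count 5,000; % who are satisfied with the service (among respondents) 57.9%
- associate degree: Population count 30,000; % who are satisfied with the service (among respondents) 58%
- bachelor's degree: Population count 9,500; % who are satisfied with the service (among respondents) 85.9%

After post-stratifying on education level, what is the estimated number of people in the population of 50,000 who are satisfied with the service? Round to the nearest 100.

Each cell contributes its population count × the respondent rate:
  high school: 5,500 × 58.1% = 3195.5
  some college: 5,000 × 57.9% = 2895
  associate degree: 30,000 × 58% = 17,400
  bachelor's degree: 9,500 × 85.9% = 8160.5
Estimated total = 31,651 → 31,700.

31,700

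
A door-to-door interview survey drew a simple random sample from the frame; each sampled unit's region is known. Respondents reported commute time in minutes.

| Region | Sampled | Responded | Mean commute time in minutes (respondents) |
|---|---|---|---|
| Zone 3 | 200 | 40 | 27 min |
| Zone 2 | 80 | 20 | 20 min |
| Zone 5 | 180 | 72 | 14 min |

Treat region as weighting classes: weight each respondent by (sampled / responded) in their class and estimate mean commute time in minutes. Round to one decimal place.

Response rates by class: Zone 3 40/200 = 20%, Zone 2 20/80 = 25%, Zone 5 72/180 = 40%.
Weighting each respondent by the inverse class response rate inflates each class back to its sampled size, so the class weight is n_sampled:
  Zone 3: 200 × 27 = 5400
  Zone 2: 80 × 20 = 1600
  Zone 5: 180 × 14 = 2520
Adjusted estimate = 9520 / 460 = 20.6957 → 20.7.

20.7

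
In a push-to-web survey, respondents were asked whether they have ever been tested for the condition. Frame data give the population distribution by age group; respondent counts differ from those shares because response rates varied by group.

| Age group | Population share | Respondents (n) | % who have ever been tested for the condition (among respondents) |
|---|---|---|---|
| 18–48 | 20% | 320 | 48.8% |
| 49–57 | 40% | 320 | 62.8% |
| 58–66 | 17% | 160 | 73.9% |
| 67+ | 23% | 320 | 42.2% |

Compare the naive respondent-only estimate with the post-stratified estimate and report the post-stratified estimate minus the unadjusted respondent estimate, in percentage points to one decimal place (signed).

Without adjustment, the pooled respondent share is:
  (320/1120)×48.8 + (320/1120)×62.8 + (160/1120)×73.9 + (320/1120)×42.2 = 54.5%
Reweighting by population age group shares:
  0.2×48.8 + 0.4×62.8 + 0.17×73.9 + 0.23×42.2 = 57.149%
Difference = 57.149 − 54.5 = 2.649 pp.

+2.6 percentage points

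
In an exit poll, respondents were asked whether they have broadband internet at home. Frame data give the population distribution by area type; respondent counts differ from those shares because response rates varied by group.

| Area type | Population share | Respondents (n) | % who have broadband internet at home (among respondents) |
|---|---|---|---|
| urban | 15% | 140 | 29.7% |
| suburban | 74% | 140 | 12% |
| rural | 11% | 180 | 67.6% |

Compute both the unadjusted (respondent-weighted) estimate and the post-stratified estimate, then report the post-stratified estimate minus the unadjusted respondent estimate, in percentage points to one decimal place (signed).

-18.4 percentage points

Unadjusted (pooled respondent) estimate weights by respondent counts:
  (140/460)×29.7 + (140/460)×12 + (180/460)×67.6 = 39.1435%
Post-stratifying to population shares instead:
  0.15×29.7 + 0.74×12 + 0.11×67.6 = 20.771%
Difference = 20.771 − 39.1435 = -18.3725 pp.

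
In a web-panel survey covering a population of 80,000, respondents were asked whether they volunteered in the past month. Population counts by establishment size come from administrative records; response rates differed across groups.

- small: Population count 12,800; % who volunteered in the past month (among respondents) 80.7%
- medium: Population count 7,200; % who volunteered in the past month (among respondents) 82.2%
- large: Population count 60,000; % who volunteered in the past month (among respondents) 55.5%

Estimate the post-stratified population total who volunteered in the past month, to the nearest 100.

49,500

Estimated count per cell = population count × respondent percentage:
  small: 12,800 × 80.7% = 10329.6
  medium: 7,200 × 82.2% = 5918.4
  large: 60,000 × 55.5% = 33,300
Estimated total = 49,548 → 49,500.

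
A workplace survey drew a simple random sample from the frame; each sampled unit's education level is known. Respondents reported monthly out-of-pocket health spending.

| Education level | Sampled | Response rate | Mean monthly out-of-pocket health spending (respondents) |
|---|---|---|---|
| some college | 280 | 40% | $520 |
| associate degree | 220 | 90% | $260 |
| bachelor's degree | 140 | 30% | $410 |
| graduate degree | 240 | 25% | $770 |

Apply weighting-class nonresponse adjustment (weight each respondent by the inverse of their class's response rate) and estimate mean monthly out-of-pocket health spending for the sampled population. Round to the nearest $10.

With weight = n_sampled/n_responded per class, the weighted class total is n_sampled:
  some college: 280 × 520 = 145,600
  associate degree: 220 × 260 = 57,200
  bachelor's degree: 140 × 410 = 57,400
  graduate degree: 240 × 770 = 184,800
Adjusted estimate = 445,000 / 880 = 505.682 → $510.

$510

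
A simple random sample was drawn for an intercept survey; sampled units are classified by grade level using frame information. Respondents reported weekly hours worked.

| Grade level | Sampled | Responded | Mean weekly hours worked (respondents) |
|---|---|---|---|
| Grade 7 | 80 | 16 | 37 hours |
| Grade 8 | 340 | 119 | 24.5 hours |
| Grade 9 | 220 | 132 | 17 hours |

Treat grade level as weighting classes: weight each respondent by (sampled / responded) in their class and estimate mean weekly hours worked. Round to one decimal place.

23.5

Response rates by class: Grade 7 16/80 = 20%, Grade 8 119/340 = 35%, Grade 9 132/220 = 60%.
Each respondent's weight = sampled/responded in their class; summing within a class gives n_sampled, so:
  Grade 7: 80 × 37 = 2960
  Grade 8: 340 × 24.5 = 8330
  Grade 9: 220 × 17 = 3740
Adjusted estimate = 15,030 / 640 = 23.4844 → 23.5.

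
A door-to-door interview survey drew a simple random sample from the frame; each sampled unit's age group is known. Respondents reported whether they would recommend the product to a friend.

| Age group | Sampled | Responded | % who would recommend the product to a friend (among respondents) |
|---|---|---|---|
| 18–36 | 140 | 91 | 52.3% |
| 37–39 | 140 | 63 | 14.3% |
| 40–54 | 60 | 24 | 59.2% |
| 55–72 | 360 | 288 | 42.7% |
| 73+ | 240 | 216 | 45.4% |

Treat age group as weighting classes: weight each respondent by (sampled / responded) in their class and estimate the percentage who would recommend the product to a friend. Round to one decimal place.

Class response rates: 18–36 91/140 = 65%, 37–39 63/140 = 45%, 40–54 24/60 = 40%, 55–72 288/360 = 80%, 73+ 216/240 = 90%.
Each respondent's weight = sampled/responded in their class; summing within a class gives n_sampled, so:
  18–36: 140 × 52.3 = 7322
  37–39: 140 × 14.3 = 2002
  40–54: 60 × 59.2 = 3552
  55–72: 360 × 42.7 = 15372
  73+: 240 × 45.4 = 10,896
Adjusted estimate = 39,144 / 940 = 41.6426 → 41.6%.

41.6%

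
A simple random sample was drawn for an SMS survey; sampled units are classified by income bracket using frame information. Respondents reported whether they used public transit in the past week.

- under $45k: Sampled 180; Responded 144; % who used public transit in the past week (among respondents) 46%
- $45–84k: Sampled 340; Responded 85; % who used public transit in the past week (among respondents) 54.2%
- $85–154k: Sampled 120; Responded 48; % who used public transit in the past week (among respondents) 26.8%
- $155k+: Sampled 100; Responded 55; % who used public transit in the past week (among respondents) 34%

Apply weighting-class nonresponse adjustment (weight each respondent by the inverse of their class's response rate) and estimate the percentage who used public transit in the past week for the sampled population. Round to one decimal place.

45.0%

Class response rates: under $45k 144/180 = 80%, $45–84k 85/340 = 25%, $85–154k 48/120 = 40%, $155k+ 55/100 = 55%.
Inverse-response-rate weighting restores each class to its sampled count, so class totals weight by n_sampled:
  under $45k: 180 × 46 = 8280
  $45–84k: 340 × 54.2 = 18,428
  $85–154k: 120 × 26.8 = 3216
  $155k+: 100 × 34 = 3400
Adjusted estimate = 33,324 / 740 = 45.0324 → 45.0%.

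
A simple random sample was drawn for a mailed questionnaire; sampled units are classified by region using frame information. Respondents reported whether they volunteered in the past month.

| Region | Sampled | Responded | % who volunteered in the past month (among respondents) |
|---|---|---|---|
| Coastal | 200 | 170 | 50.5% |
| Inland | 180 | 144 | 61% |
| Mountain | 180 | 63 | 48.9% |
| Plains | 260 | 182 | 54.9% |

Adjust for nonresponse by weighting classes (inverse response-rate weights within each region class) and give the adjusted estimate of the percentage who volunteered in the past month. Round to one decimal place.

53.8%

Class response rates: Coastal 170/200 = 85%, Inland 144/180 = 80%, Mountain 63/180 = 35%, Plains 182/260 = 70%.
Inverse-response-rate weighting restores each class to its sampled count, so class totals weight by n_sampled:
  Coastal: 200 × 50.5 = 10,100
  Inland: 180 × 61 = 10,980
  Mountain: 180 × 48.9 = 8802
  Plains: 260 × 54.9 = 14,274
Adjusted estimate = 44,156 / 820 = 53.8488 → 53.8%.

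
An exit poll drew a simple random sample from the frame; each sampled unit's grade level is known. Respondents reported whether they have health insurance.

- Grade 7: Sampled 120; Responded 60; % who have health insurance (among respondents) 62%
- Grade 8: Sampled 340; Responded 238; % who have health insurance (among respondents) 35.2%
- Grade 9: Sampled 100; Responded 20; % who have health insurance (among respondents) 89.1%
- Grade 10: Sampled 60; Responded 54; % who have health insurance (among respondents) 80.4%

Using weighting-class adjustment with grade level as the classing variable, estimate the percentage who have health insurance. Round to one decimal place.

Response rates by class: Grade 7 60/120 = 50%, Grade 8 238/340 = 70%, Grade 9 20/100 = 20%, Grade 10 54/60 = 90%.
Weighting each respondent by the inverse class response rate inflates each class back to its sampled size, so the class weight is n_sampled:
  Grade 7: 120 × 62 = 7440
  Grade 8: 340 × 35.2 = 11968
  Grade 9: 100 × 89.1 = 8910
  Grade 10: 60 × 80.4 = 4824
Adjusted estimate = 33,142 / 620 = 53.4548 → 53.5%.

53.5%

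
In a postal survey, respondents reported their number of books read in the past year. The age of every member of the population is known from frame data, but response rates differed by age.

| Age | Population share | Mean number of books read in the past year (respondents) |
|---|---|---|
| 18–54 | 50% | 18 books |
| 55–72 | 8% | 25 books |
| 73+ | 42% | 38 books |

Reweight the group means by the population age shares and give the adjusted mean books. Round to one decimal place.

Each cell contributes population-share × respondent value:
  18–54: 0.5 × 18 = 9
  55–72: 0.08 × 25 = 2
  73+: 0.42 × 38 = 15.96
Post-stratified estimate = 26.96 → 27.0.

27.0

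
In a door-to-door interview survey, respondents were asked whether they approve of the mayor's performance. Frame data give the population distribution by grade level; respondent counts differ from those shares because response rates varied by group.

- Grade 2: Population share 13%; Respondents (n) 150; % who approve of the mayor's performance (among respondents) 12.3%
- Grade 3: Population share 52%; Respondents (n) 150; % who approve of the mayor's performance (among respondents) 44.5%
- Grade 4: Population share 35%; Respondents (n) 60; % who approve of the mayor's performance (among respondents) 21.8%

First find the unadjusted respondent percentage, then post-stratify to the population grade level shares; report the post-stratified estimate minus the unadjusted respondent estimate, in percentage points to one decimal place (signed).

Without adjustment, the pooled respondent share is:
  (150/360)×12.3 + (150/360)×44.5 + (60/360)×21.8 = 27.3%
Post-stratifying to population shares instead:
  0.13×12.3 + 0.52×44.5 + 0.35×21.8 = 32.369%
Difference = 32.369 − 27.3 = 5.069 pp.

+5.1 percentage points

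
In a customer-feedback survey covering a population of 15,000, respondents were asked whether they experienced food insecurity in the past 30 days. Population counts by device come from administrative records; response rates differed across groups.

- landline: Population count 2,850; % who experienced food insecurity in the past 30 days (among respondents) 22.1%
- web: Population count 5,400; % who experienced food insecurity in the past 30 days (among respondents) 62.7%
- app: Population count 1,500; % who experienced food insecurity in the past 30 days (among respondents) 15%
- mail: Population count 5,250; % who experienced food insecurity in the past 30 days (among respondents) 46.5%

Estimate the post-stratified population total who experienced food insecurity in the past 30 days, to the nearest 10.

6,680

Estimated count per cell = population count × respondent percentage:
  landline: 2,850 × 22.1% = 629.85
  web: 5,400 × 62.7% = 3385.8
  app: 1,500 × 15% = 225
  mail: 5,250 × 46.5% = 2441.25
Estimated total = 6681.9 → 6,680.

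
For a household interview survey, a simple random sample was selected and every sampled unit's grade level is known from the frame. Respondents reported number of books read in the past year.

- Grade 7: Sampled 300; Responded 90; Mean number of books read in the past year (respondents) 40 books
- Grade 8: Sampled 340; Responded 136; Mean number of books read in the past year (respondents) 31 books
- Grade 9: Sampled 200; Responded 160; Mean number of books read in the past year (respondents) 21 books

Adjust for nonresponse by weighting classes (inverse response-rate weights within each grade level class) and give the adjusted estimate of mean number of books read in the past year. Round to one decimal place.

Response rates by class: Grade 7 90/300 = 30%, Grade 8 136/340 = 40%, Grade 9 160/200 = 80%.
With weight = n_sampled/n_responded per class, the weighted class total is n_sampled:
  Grade 7: 300 × 40 = 12,000
  Grade 8: 340 × 31 = 10,540
  Grade 9: 200 × 21 = 4200
Adjusted estimate = 26,740 / 840 = 31.8333 → 31.8.

31.8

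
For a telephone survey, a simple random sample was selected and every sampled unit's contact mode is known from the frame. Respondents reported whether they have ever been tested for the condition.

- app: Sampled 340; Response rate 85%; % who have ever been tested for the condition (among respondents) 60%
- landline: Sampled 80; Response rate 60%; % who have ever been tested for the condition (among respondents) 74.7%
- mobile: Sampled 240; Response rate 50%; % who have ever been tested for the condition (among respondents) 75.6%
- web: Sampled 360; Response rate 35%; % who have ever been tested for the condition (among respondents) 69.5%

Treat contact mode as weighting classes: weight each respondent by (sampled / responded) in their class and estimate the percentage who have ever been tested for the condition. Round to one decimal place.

Inverse-response-rate weighting restores each class to its sampled count, so class totals weight by n_sampled:
  app: 340 × 60 = 20,400
  landline: 80 × 74.7 = 5976
  mobile: 240 × 75.6 = 18,144
  web: 360 × 69.5 = 25,020
Adjusted estimate = 69,540 / 1,020 = 68.1765 → 68.2%.

68.2%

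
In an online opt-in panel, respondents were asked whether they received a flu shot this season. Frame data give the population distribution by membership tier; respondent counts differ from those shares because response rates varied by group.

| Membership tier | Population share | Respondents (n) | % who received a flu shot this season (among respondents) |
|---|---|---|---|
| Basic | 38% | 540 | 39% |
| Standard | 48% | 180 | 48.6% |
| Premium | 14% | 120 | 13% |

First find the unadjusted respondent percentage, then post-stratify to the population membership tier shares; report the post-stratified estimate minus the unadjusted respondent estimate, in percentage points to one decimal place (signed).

+2.6 percentage points

Unadjusted (pooled respondent) estimate weights by respondent counts:
  (540/840)×39 + (180/840)×48.6 + (120/840)×13 = 37.3429%
Reweighting by population membership tier shares:
  0.38×39 + 0.48×48.6 + 0.14×13 = 39.968%
Difference = 39.968 − 37.3429 = 2.6251 pp.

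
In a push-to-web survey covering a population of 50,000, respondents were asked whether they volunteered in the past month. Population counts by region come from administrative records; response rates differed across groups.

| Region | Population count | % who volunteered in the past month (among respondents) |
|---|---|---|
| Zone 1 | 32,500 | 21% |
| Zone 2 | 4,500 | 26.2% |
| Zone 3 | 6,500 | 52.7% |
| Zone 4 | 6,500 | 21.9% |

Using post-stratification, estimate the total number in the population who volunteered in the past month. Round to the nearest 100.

12,900

Apply each group's respondent rate to its population count:
  Zone 1: 32,500 × 21% = 6825
  Zone 2: 4,500 × 26.2% = 1179
  Zone 3: 6,500 × 52.7% = 3425.5
  Zone 4: 6,500 × 21.9% = 1423.5
Estimated total = 12,853 → 12,900.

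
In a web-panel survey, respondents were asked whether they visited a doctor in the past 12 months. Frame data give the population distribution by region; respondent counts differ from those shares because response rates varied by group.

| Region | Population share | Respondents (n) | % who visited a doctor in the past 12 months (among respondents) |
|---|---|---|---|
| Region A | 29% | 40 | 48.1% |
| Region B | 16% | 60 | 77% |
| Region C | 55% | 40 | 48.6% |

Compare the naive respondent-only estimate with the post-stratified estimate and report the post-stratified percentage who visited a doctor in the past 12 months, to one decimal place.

Naive respondent-only estimate (weights = respondent counts):
  (40/140)×48.1 + (60/140)×77 + (40/140)×48.6 = 60.6286%
Post-stratifying to population shares instead:
  0.29×48.1 + 0.16×77 + 0.55×48.6 = 52.999%

53.0%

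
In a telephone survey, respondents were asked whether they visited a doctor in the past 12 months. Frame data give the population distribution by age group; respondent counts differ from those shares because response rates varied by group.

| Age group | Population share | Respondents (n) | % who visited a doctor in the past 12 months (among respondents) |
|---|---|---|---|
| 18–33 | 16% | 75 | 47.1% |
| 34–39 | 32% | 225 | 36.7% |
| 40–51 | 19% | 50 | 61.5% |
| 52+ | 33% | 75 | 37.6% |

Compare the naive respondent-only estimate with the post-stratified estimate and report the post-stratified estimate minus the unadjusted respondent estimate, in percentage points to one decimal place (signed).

Naive respondent-only estimate (weights = respondent counts):
  (75/425)×47.1 + (225/425)×36.7 + (50/425)×61.5 + (75/425)×37.6 = 41.6118%
Reweighting by population age group shares:
  0.16×47.1 + 0.32×36.7 + 0.19×61.5 + 0.33×37.6 = 43.373%
Difference = 43.373 − 41.6118 = 1.7612 pp.

+1.8 percentage points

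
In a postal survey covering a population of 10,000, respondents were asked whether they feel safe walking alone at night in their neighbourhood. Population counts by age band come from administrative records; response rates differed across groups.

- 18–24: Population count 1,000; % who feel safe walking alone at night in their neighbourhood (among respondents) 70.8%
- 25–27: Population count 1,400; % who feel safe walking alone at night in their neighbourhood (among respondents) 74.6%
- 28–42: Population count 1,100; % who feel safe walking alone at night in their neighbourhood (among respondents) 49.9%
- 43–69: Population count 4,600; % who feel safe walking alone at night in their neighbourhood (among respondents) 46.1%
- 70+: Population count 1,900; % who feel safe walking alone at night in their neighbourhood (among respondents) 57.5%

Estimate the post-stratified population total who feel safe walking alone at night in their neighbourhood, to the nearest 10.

5,510

Each cell contributes its population count × the respondent rate:
  18–24: 1,000 × 70.8% = 708
  25–27: 1,400 × 74.6% = 1044.4
  28–42: 1,100 × 49.9% = 548.9
  43–69: 4,600 × 46.1% = 2120.6
  70+: 1,900 × 57.5% = 1092.5
Estimated total = 5514.4 → 5,510.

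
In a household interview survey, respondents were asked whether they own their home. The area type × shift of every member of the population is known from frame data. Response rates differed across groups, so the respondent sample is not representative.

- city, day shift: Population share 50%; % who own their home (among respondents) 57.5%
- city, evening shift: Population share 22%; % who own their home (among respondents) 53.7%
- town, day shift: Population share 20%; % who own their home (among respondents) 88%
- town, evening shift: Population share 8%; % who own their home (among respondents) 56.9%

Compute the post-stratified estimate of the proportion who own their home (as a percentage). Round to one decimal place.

62.7%

Each cell contributes population-share × respondent value:
  city, day shift: 0.5 × 57.5 = 28.75
  city, evening shift: 0.22 × 53.7 = 11.814
  town, day shift: 0.2 × 88 = 17.6
  town, evening shift: 0.08 × 56.9 = 4.552
Post-stratified estimate = 62.716 → 62.7%.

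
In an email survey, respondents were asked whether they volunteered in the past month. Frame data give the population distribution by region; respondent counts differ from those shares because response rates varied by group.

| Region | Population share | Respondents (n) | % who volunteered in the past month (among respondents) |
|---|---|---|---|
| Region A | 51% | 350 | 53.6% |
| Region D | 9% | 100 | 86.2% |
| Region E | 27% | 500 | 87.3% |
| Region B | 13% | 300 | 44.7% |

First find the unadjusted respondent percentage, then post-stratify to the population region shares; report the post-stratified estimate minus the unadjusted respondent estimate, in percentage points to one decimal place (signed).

Without adjustment, the pooled respondent share is:
  (350/1250)×53.6 + (100/1250)×86.2 + (500/1250)×87.3 + (300/1250)×44.7 = 67.552%
Post-stratified estimate weights by population shares:
  0.51×53.6 + 0.09×86.2 + 0.27×87.3 + 0.13×44.7 = 64.476%
Difference = 64.476 − 67.552 = -3.076 pp.

-3.1 percentage points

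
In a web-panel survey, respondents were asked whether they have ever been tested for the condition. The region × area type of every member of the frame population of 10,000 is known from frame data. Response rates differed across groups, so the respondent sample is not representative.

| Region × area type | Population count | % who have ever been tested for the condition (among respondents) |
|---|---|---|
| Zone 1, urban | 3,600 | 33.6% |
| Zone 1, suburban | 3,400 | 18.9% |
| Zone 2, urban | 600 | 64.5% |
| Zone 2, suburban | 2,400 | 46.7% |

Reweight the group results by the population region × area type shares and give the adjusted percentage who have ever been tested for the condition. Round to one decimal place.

Post-stratification weights by population share, not respondent share:
  Zone 1, urban: (3,600/10,000) × 33.6 = 12.096
  Zone 1, suburban: (3,400/10,000) × 18.9 = 6.426
  Zone 2, urban: (600/10,000) × 64.5 = 3.87
  Zone 2, suburban: (2,400/10,000) × 46.7 = 11.208
Post-stratified estimate = 33.6 → 33.6%.

33.6%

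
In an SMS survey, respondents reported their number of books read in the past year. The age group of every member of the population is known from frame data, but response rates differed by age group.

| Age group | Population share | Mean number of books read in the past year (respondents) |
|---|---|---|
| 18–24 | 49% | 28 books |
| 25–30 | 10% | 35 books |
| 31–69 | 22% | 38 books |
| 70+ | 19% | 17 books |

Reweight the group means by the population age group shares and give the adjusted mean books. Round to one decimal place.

Weight each group's respondent value by its population share:
  18–24: 0.49 × 28 = 13.72
  25–30: 0.1 × 35 = 3.5
  31–69: 0.22 × 38 = 8.36
  70+: 0.19 × 17 = 3.23
Post-stratified estimate = 28.81 → 28.8.

28.8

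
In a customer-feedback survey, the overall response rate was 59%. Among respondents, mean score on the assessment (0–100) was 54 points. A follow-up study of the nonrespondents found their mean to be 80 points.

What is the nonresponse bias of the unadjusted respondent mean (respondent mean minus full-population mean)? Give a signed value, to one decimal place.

-10.7

Nonresponse fraction = 1 − 0.59 = 0.41.
Bias = (nonresponse fraction) × (respondent mean − nonrespondent mean)
     = 0.41 × (54 − 80) = 0.41 × -26 = -10.66.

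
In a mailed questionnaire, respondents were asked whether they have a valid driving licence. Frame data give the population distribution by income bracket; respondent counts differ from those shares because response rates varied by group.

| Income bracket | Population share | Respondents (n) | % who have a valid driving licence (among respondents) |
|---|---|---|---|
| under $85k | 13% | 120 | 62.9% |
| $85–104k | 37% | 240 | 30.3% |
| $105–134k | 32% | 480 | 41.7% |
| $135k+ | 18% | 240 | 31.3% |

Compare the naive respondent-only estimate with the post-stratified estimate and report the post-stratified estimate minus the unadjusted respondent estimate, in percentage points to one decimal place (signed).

Naive respondent-only estimate (weights = respondent counts):
  (120/1080)×62.9 + (240/1080)×30.3 + (480/1080)×41.7 + (240/1080)×31.3 = 39.2111%
Post-stratifying to population shares instead:
  0.13×62.9 + 0.37×30.3 + 0.32×41.7 + 0.18×31.3 = 38.366%
Difference = 38.366 − 39.2111 = -0.8451 pp.

-0.8 percentage points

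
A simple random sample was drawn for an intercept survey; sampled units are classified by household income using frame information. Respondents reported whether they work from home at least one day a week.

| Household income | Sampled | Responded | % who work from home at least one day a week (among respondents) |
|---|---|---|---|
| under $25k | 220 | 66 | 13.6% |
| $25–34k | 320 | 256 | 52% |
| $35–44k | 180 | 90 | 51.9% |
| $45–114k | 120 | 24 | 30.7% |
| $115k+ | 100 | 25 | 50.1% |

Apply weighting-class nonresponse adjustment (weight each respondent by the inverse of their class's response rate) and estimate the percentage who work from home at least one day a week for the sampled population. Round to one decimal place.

Response rates by class: under $25k 66/220 = 30%, $25–34k 256/320 = 80%, $35–44k 90/180 = 50%, $45–114k 24/120 = 20%, $115k+ 25/100 = 25%.
Each respondent's weight = sampled/responded in their class; summing within a class gives n_sampled, so:
  under $25k: 220 × 13.6 = 2992
  $25–34k: 320 × 52 = 16,640
  $35–44k: 180 × 51.9 = 9342
  $45–114k: 120 × 30.7 = 3684
  $115k+: 100 × 50.1 = 5010
Adjusted estimate = 37,668 / 940 = 40.0723 → 40.1%.

40.1%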